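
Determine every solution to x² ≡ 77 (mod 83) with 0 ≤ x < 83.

34, 49

Since 83 ≡ 3 (mod 4), a square root of 77 is 77^((83+1)/4) = 77^21 mod 83.
Repeated squaring: 77^2≡36, 77^4≡51, 77^8≡28, 77^16≡37 (mod 83).
77^21 = 77^(16+4+1) ≡ 49 (mod 83).
Check: 49² = 2401 ≡ 77 (mod 83). The two roots are 34 and 49.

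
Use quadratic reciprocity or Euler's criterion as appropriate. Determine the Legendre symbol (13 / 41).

-1

Euler's criterion: (13/41) ≡ 13^20 (mod 41).
13^2 ≡ 5 (mod 41)
13^4 ≡ 25 (mod 41)
13^8 ≡ 10 (mod 41)
13^16 ≡ 18 (mod 41)
13^20 = 13^(16+4) ≡ 40 (mod 41).
Result is 40 ≡ −1, so (13/41) = −1.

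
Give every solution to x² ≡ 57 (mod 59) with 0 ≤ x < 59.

Since 59 ≡ 3 (mod 4), a square root of 57 is 57^((59+1)/4) = 57^15 mod 59.
Repeated squaring: 57^2≡4, 57^4≡16, 57^8≡20 (mod 59).
57^15 = 57^(8+4+2+1) ≡ 36 (mod 59).
Check: 36² = 1296 ≡ 57 (mod 59). The two roots are 23 and 36.

23, 36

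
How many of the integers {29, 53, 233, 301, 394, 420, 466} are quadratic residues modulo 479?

4

(29/479) = -1 → non-residue.
(53/479) = -1 → non-residue.
(233/479) = +1 → QR.
(301/479) = -1 → non-residue.
(394/479) = +1 → QR.
(420/479) = +1 → QR.
(466/479) = +1 → QR.
Total quadratic residues among the 7: 4.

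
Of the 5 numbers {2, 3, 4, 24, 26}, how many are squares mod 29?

(2/29) = -1 → non-residue.
(3/29) = -1 → non-residue.
(4/29) = +1 → QR.
(24/29) = +1 → QR.
(26/29) = -1 → non-residue.
Total quadratic residues among the 5: 2.

2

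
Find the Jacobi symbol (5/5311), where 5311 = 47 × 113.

1

Reciprocity: 5 ≡ 1 and 5311 ≡ 3 (mod 4), so (5/5311) = +(5311/5).
Reduce top mod 5: now compute (1/5).
Reached (1/5) = 1. Collecting the sign flips along the way, the symbol is +1.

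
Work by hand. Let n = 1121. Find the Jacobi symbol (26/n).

Pull out 2: since 1121 ≡ 1 (mod 8), (2/1121) = +1.
Reciprocity: 13 ≡ 1 and 1121 ≡ 1 (mod 4), so (13/1121) = +(1121/13).
Reduce top mod 13: now compute (3/13).
Reciprocity: 3 ≡ 3 and 13 ≡ 1 (mod 4), so (3/13) = +(13/3).
Reduce top mod 3: now compute (1/3).
Reached (1/3) = 1. Collecting the sign flips along the way, the symbol is +1.

1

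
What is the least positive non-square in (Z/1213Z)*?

(2/1213) = −1, so 2 is the smallest positive non-residue mod 1213.

2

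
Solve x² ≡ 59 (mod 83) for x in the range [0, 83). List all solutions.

15, 68

Since 83 ≡ 3 (mod 4), a square root of 59 is 59^((83+1)/4) = 59^21 mod 83.
Repeated squaring: 59^2≡78, 59^4≡25, 59^8≡44, 59^16≡27 (mod 83).
59^21 = 59^(16+4+1) ≡ 68 (mod 83).
Check: 68² = 4624 ≡ 59 (mod 83). The two roots are 15 and 68.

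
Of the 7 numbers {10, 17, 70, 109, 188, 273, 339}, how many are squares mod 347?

3

(10/347) = +1 → QR.
(17/347) = -1 → non-residue.
(70/347) = -1 → non-residue.
(109/347) = +1 → QR.
(188/347) = -1 → non-residue.
(273/347) = -1 → non-residue.
(339/347) = +1 → QR.
Total quadratic residues among the 7: 3.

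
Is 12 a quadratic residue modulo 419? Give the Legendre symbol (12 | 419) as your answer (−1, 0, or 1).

1

Pull out 2^2: since 419 ≡ 3 (mod 8), (2/419) = -1, so (2/419)^2 = +1.
Reciprocity: 3 ≡ 3 and 419 ≡ 3 (mod 4), so (3/419) = −(419/3).
Reduce top mod 3: now compute (2/3).
Pull out 2: since 3 ≡ 3 (mod 8), (2/3) = -1.
Reached (1/3) = 1. Collecting the sign flips along the way, the symbol is +1.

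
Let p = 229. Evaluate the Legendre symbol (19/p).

Reciprocity: 19 ≡ 3 and 229 ≡ 1 (mod 4), so (19/229) = +(229/19).
Reduce top mod 19: now compute (1/19).
Reached (1/19) = 1. Collecting the sign flips along the way, the symbol is +1.

1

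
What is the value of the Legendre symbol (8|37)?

Euler's criterion: (8/37) ≡ 8^18 (mod 37).
8^2 ≡ 27 (mod 37)
8^4 ≡ 26 (mod 37)
8^8 ≡ 10 (mod 37)
8^16 ≡ 26 (mod 37)
8^18 = 8^(16+2) ≡ 36 (mod 37).
Result is 36 ≡ −1, so (8/37) = −1.

-1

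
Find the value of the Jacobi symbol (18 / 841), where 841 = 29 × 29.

1

Pull out 2: since 841 ≡ 1 (mod 8), (2/841) = +1.
Reciprocity: 9 ≡ 1 and 841 ≡ 1 (mod 4), so (9/841) = +(841/9).
Reduce top mod 9: now compute (4/9).
Pull out 2^2: since 9 ≡ 1 (mod 8), (2/9) = +1, so (2/9)^2 = +1.
Reached (1/9) = 1. Collecting the sign flips along the way, the symbol is +1.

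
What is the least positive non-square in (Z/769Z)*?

7

(2/769) = +1, so 2 is a residue.
(3/769) = +1, so 3 is a residue.
(4/769) = +1, so 4 is a residue.
(5/769) = +1, so 5 is a residue.
(6/769) = +1, so 6 is a residue.
(7/769) = −1, so 7 is the smallest positive non-residue mod 769.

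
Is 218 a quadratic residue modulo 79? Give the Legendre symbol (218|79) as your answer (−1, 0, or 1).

-1

First reduce: 218 ≡ 60 (mod 79).
Pull out 2^2: since 79 ≡ 7 (mod 8), (2/79) = +1, so (2/79)^2 = +1.
Reciprocity: 15 ≡ 3 and 79 ≡ 3 (mod 4), so (15/79) = −(79/15).
Reduce top mod 15: now compute (4/15).
Pull out 2^2: since 15 ≡ 7 (mod 8), (2/15) = +1, so (2/15)^2 = +1.
Reached (1/15) = 1. Collecting the sign flips along the way, the symbol is -1.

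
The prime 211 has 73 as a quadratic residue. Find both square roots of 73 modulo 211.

101, 110

Since 211 ≡ 3 (mod 4), a square root of 73 is 73^((211+1)/4) = 73^53 mod 211.
Repeated squaring: 73^2≡54, 73^4≡173, 73^8≡178, 73^16≡34, 73^32≡101 (mod 211).
73^53 = 73^(32+16+4+1) ≡ 101 (mod 211).
Check: 101² = 10201 ≡ 73 (mod 211). The two roots are 101 and 110.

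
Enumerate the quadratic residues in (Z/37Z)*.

1, 3, 4, 7, 9, 10, 11, 12, 16, 21, 25, 26, 27, 28, 30, 33, 34, 36

Square k = 1,…,18 (k and 37−k give the same square):
1²=1, 2²=4, 3²=9, 4²=16, 5²=25, 6²=36, 7²≡12, 8²≡27, 9²≡7, 10²≡26, 11²≡10, 12²≡33, 13²≡21, 14²≡11, 15²≡3, 16²≡34, 17²≡30, 18²≡28 (mod 37).
So the quadratic residues mod 37 are {1, 3, 4, 7, 9, 10, 11, 12, 16, 21, 25, 26, 27, 28, 30, 33, 34, 36}.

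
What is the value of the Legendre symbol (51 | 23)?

-1

First reduce: 51 ≡ 5 (mod 23).
Reciprocity: 5 ≡ 1 and 23 ≡ 3 (mod 4), so (5/23) = +(23/5).
Reduce top mod 5: now compute (3/5).
Reciprocity: 3 ≡ 3 and 5 ≡ 1 (mod 4), so (3/5) = +(5/3).
Reduce top mod 3: now compute (2/3).
Pull out 2: since 3 ≡ 3 (mod 8), (2/3) = -1.
Reached (1/3) = 1. Collecting the sign flips along the way, the symbol is -1.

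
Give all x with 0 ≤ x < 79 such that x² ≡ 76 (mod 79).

32, 47

Since 79 ≡ 3 (mod 4), a square root of 76 is 76^((79+1)/4) = 76^20 mod 79.
Repeated squaring: 76^2≡9, 76^4≡2, 76^8≡4, 76^16≡16 (mod 79).
76^20 = 76^(16+4) ≡ 32 (mod 79).
Check: 32² = 1024 ≡ 76 (mod 79). The two roots are 32 and 47.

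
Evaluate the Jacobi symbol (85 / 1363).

Reciprocity: 85 ≡ 1 and 1363 ≡ 3 (mod 4), so (85/1363) = +(1363/85).
Reduce top mod 85: now compute (3/85).
Reciprocity: 3 ≡ 3 and 85 ≡ 1 (mod 4), so (3/85) = +(85/3).
Reduce top mod 3: now compute (1/3).
Reached (1/3) = 1. Collecting the sign flips along the way, the symbol is +1.

1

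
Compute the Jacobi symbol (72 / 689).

Pull out 2^3: since 689 ≡ 1 (mod 8), (2/689) = +1, so (2/689)^3 = +1.
Reciprocity: 9 ≡ 1 and 689 ≡ 1 (mod 4), so (9/689) = +(689/9).
Reduce top mod 9: now compute (5/9).
Reciprocity: 5 ≡ 1 and 9 ≡ 1 (mod 4), so (5/9) = +(9/5).
Reduce top mod 5: now compute (4/5).
Pull out 2^2: since 5 ≡ 5 (mod 8), (2/5) = -1, so (2/5)^2 = +1.
Reached (1/5) = 1. Collecting the sign flips along the way, the symbol is +1.

1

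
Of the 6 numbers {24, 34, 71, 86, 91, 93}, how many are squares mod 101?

2

(24/101) = +1 → QR.
(34/101) = -1 → non-residue.
(71/101) = +1 → QR.
(86/101) = -1 → non-residue.
(91/101) = -1 → non-residue.
(93/101) = -1 → non-residue.
Total quadratic residues among the 6: 2.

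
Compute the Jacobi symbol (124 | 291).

1

Pull out 2^2: since 291 ≡ 3 (mod 8), (2/291) = -1, so (2/291)^2 = +1.
Reciprocity: 31 ≡ 3 and 291 ≡ 3 (mod 4), so (31/291) = −(291/31).
Reduce top mod 31: now compute (12/31).
Pull out 2^2: since 31 ≡ 7 (mod 8), (2/31) = +1, so (2/31)^2 = +1.
Reciprocity: 3 ≡ 3 and 31 ≡ 3 (mod 4), so (3/31) = −(31/3).
Reduce top mod 3: now compute (1/3).
Reached (1/3) = 1. Collecting the sign flips along the way, the symbol is +1.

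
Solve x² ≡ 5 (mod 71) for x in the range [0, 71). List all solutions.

Since 71 ≡ 3 (mod 4), a square root of 5 is 5^((71+1)/4) = 5^18 mod 71.
Repeated squaring: 5^2≡25, 5^4≡57, 5^8≡54, 5^16≡5 (mod 71).
5^18 = 5^(16+2) ≡ 54 (mod 71).
Check: 54² = 2916 ≡ 5 (mod 71). The two roots are 17 and 54.

17, 54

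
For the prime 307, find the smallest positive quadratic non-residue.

2

(2/307) = −1, so 2 is the smallest positive non-residue mod 307.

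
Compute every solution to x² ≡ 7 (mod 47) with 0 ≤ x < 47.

17, 30

Since 47 ≡ 3 (mod 4), a square root of 7 is 7^((47+1)/4) = 7^12 mod 47.
Repeated squaring: 7^2≡2, 7^4≡4, 7^8≡16 (mod 47).
7^12 = 7^(8+4) ≡ 17 (mod 47).
Check: 17² = 289 ≡ 7 (mod 47). The two roots are 17 and 30.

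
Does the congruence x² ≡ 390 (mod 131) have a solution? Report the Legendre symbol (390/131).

Euler's criterion: (390/131) ≡ 128^65 (mod 131).
128^2 ≡ 9 (mod 131)
128^4 ≡ 81 (mod 131)
128^8 ≡ 11 (mod 131)
128^16 ≡ 121 (mod 131)
128^32 ≡ 100 (mod 131)
128^64 ≡ 44 (mod 131)
128^65 = 128^(64+1) ≡ 130 (mod 131).
Result is 130 ≡ −1, so (390/131) = −1.

-1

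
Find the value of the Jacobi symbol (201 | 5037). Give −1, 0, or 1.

Reciprocity: 201 ≡ 1 and 5037 ≡ 1 (mod 4), so (201/5037) = +(5037/201).
Reduce top mod 201: now compute (12/201).
Pull out 2^2: since 201 ≡ 1 (mod 8), (2/201) = +1, so (2/201)^2 = +1.
Reciprocity: 3 ≡ 3 and 201 ≡ 1 (mod 4), so (3/201) = +(201/3).
Reduce top mod 3: now compute (0/3).
Top reduces to 0: gcd > 1, so the symbol is 0.

0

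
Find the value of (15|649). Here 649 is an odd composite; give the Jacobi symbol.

1

Reciprocity: 15 ≡ 3 and 649 ≡ 1 (mod 4), so (15/649) = +(649/15).
Reduce top mod 15: now compute (4/15).
Pull out 2^2: since 15 ≡ 7 (mod 8), (2/15) = +1, so (2/15)^2 = +1.
Reached (1/15) = 1. Collecting the sign flips along the way, the symbol is +1.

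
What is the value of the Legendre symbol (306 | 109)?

First reduce: 306 ≡ 88 (mod 109).
Pull out 2^3: since 109 ≡ 5 (mod 8), (2/109) = -1, so (2/109)^3 = -1.
Reciprocity: 11 ≡ 3 and 109 ≡ 1 (mod 4), so (11/109) = +(109/11).
Reduce top mod 11: now compute (10/11).
Pull out 2: since 11 ≡ 3 (mod 8), (2/11) = -1.
Reciprocity: 5 ≡ 1 and 11 ≡ 3 (mod 4), so (5/11) = +(11/5).
Reduce top mod 5: now compute (1/5).
Reached (1/5) = 1. Collecting the sign flips along the way, the symbol is +1.

1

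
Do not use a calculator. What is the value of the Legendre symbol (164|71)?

First reduce: 164 ≡ 22 (mod 71).
Pull out 2: since 71 ≡ 7 (mod 8), (2/71) = +1.
Reciprocity: 11 ≡ 3 and 71 ≡ 3 (mod 4), so (11/71) = −(71/11).
Reduce top mod 11: now compute (5/11).
Reciprocity: 5 ≡ 1 and 11 ≡ 3 (mod 4), so (5/11) = +(11/5).
Reduce top mod 5: now compute (1/5).
Reached (1/5) = 1. Collecting the sign flips along the way, the symbol is -1.

-1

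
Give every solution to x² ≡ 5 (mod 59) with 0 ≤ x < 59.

8, 51

Since 59 ≡ 3 (mod 4), a square root of 5 is 5^((59+1)/4) = 5^15 mod 59.
Repeated squaring: 5^2≡25, 5^4≡35, 5^8≡45 (mod 59).
5^15 = 5^(8+4+2+1) ≡ 51 (mod 59).
Check: 51² = 2601 ≡ 5 (mod 59). The two roots are 8 and 51.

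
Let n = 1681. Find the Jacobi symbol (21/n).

1

Reciprocity: 21 ≡ 1 and 1681 ≡ 1 (mod 4), so (21/1681) = +(1681/21).
Reduce top mod 21: now compute (1/21).
Reached (1/21) = 1. Collecting the sign flips along the way, the symbol is +1.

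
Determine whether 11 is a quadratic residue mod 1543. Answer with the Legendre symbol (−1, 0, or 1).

-1

Reciprocity: 11 ≡ 3 and 1543 ≡ 3 (mod 4), so (11/1543) = −(1543/11).
Reduce top mod 11: now compute (3/11).
Reciprocity: 3 ≡ 3 and 11 ≡ 3 (mod 4), so (3/11) = −(11/3).
Reduce top mod 3: now compute (2/3).
Pull out 2: since 3 ≡ 3 (mod 8), (2/3) = -1.
Reached (1/3) = 1. Collecting the sign flips along the way, the symbol is -1.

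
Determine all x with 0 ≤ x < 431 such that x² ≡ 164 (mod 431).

Since 431 ≡ 3 (mod 4), a square root of 164 is 164^((431+1)/4) = 164^108 mod 431.
Repeated squaring: 164^2≡174, 164^4≡106, 164^8≡30, 164^16≡38, 164^32≡151, 164^64≡389 (mod 431).
164^108 = 164^(64+32+8+4) ≡ 223 (mod 431).
Check: 223² = 49729 ≡ 164 (mod 431). The two roots are 208 and 223.

208, 223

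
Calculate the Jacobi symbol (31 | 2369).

Reciprocity: 31 ≡ 3 and 2369 ≡ 1 (mod 4), so (31/2369) = +(2369/31).
Reduce top mod 31: now compute (13/31).
Reciprocity: 13 ≡ 1 and 31 ≡ 3 (mod 4), so (13/31) = +(31/13).
Reduce top mod 13: now compute (5/13).
Reciprocity: 5 ≡ 1 and 13 ≡ 1 (mod 4), so (5/13) = +(13/5).
Reduce top mod 5: now compute (3/5).
Reciprocity: 3 ≡ 3 and 5 ≡ 1 (mod 4), so (3/5) = +(5/3).
Reduce top mod 3: now compute (2/3).
Pull out 2: since 3 ≡ 3 (mod 8), (2/3) = -1.
Reached (1/3) = 1. Collecting the sign flips along the way, the symbol is -1.

-1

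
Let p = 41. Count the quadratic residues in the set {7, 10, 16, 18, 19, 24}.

3

(7/41) = -1 → non-residue.
(10/41) = +1 → QR.
(16/41) = +1 → QR.
(18/41) = +1 → QR.
(19/41) = -1 → non-residue.
(24/41) = -1 → non-residue.
Total quadratic residues among the 6: 3.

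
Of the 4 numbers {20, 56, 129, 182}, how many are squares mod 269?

3

(20/269) = +1 → QR.
(56/269) = +1 → QR.
(129/269) = -1 → non-residue.
(182/269) = +1 → QR.
Total quadratic residues among the 4: 3.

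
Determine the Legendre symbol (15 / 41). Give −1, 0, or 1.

-1

Euler's criterion: (15/41) ≡ 15^20 (mod 41).
15^2 ≡ 20 (mod 41)
15^4 ≡ 31 (mod 41)
15^8 ≡ 18 (mod 41)
15^16 ≡ 37 (mod 41)
15^20 = 15^(16+4) ≡ 40 (mod 41).
Result is 40 ≡ −1, so (15/41) = −1.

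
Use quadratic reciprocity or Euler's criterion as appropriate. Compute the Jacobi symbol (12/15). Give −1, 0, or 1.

0

Pull out 2^2: since 15 ≡ 7 (mod 8), (2/15) = +1, so (2/15)^2 = +1.
Reciprocity: 3 ≡ 3 and 15 ≡ 3 (mod 4), so (3/15) = −(15/3).
Reduce top mod 3: now compute (0/3).
Top reduces to 0: gcd > 1, so the symbol is 0.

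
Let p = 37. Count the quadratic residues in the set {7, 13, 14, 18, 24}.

(7/37) = +1 → QR.
(13/37) = -1 → non-residue.
(14/37) = -1 → non-residue.
(18/37) = -1 → non-residue.
(24/37) = -1 → non-residue.
Total quadratic residues among the 5: 1.

1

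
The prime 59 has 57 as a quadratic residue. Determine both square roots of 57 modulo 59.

23, 36

Since 59 ≡ 3 (mod 4), a square root of 57 is 57^((59+1)/4) = 57^15 mod 59.
Repeated squaring: 57^2≡4, 57^4≡16, 57^8≡20 (mod 59).
57^15 = 57^(8+4+2+1) ≡ 36 (mod 59).
Check: 36² = 1296 ≡ 57 (mod 59). The two roots are 23 and 36.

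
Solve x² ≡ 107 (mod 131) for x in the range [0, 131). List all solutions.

Since 131 ≡ 3 (mod 4), a square root of 107 is 107^((131+1)/4) = 107^33 mod 131.
Repeated squaring: 107^2≡52, 107^4≡84, 107^8≡113, 107^16≡62, 107^32≡45 (mod 131).
107^33 = 107^(32+1) ≡ 99 (mod 131).
Check: 99² = 9801 ≡ 107 (mod 131). The two roots are 32 and 99.

32, 99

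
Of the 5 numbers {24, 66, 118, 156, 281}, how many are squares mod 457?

(24/457) = +1 → QR.
(66/457) = -1 → non-residue.
(118/457) = -1 → non-residue.
(156/457) = -1 → non-residue.
(281/457) = -1 → non-residue.
Total quadratic residues among the 5: 1.

1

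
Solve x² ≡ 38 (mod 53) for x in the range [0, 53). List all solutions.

53 ≡ 1 (mod 4), so we find a root by search.
Trying successive values, 12² = 144 ≡ 38 (mod 53). The other root is 53 − 12 = 41.

12, 41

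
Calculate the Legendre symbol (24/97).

1

Pull out 2^3: since 97 ≡ 1 (mod 8), (2/97) = +1, so (2/97)^3 = +1.
Reciprocity: 3 ≡ 3 and 97 ≡ 1 (mod 4), so (3/97) = +(97/3).
Reduce top mod 3: now compute (1/3).
Reached (1/3) = 1. Collecting the sign flips along the way, the symbol is +1.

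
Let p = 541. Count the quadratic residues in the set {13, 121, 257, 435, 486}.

1

(13/541) = -1 → non-residue.
(121/541) = +1 → QR.
(257/541) = -1 → non-residue.
(435/541) = -1 → non-residue.
(486/541) = -1 → non-residue.
Total quadratic residues among the 5: 1.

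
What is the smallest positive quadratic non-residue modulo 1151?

(2/1151) = +1, so 2 is a residue.
(3/1151) = +1, so 3 is a residue.
(4/1151) = +1, so 4 is a residue.
(5/1151) = +1, so 5 is a residue.
(6/1151) = +1, so 6 is a residue.
(7/1151) = +1, so 7 is a residue.
(8/1151) = +1, so 8 is a residue.
(9/1151) = +1, so 9 is a residue.
(10/1151) = +1, so 10 is a residue.
(11/1151) = +1, so 11 is a residue.
(12/1151) = +1, so 12 is a residue.
(13/1151) = −1, so 13 is the smallest positive non-residue mod 1151.

13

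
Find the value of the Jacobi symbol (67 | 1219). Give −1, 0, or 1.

1

Reciprocity: 67 ≡ 3 and 1219 ≡ 3 (mod 4), so (67/1219) = −(1219/67).
Reduce top mod 67: now compute (13/67).
Reciprocity: 13 ≡ 1 and 67 ≡ 3 (mod 4), so (13/67) = +(67/13).
Reduce top mod 13: now compute (2/13).
Pull out 2: since 13 ≡ 5 (mod 8), (2/13) = -1.
Reached (1/13) = 1. Collecting the sign flips along the way, the symbol is +1.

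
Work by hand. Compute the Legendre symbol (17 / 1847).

Reciprocity: 17 ≡ 1 and 1847 ≡ 3 (mod 4), so (17/1847) = +(1847/17).
Reduce top mod 17: now compute (11/17).
Reciprocity: 11 ≡ 3 and 17 ≡ 1 (mod 4), so (11/17) = +(17/11).
Reduce top mod 11: now compute (6/11).
Pull out 2: since 11 ≡ 3 (mod 8), (2/11) = -1.
Reciprocity: 3 ≡ 3 and 11 ≡ 3 (mod 4), so (3/11) = −(11/3).
Reduce top mod 3: now compute (2/3).
Pull out 2: since 3 ≡ 3 (mod 8), (2/3) = -1.
Reached (1/3) = 1. Collecting the sign flips along the way, the symbol is -1.

-1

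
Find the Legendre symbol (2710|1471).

1

First reduce: 2710 ≡ 1239 (mod 1471).
Reciprocity: 1239 ≡ 3 and 1471 ≡ 3 (mod 4), so (1239/1471) = −(1471/1239).
Reduce top mod 1239: now compute (232/1239).
Pull out 2^3: since 1239 ≡ 7 (mod 8), (2/1239) = +1, so (2/1239)^3 = +1.
Reciprocity: 29 ≡ 1 and 1239 ≡ 3 (mod 4), so (29/1239) = +(1239/29).
Reduce top mod 29: now compute (21/29).
Reciprocity: 21 ≡ 1 and 29 ≡ 1 (mod 4), so (21/29) = +(29/21).
Reduce top mod 21: now compute (8/21).
Pull out 2^3: since 21 ≡ 5 (mod 8), (2/21) = -1, so (2/21)^3 = -1.
Reached (1/21) = 1. Collecting the sign flips along the way, the symbol is +1.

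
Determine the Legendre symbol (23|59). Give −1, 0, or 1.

Reciprocity: 23 ≡ 3 and 59 ≡ 3 (mod 4), so (23/59) = −(59/23).
Reduce top mod 23: now compute (13/23).
Reciprocity: 13 ≡ 1 and 23 ≡ 3 (mod 4), so (13/23) = +(23/13).
Reduce top mod 13: now compute (10/13).
Pull out 2: since 13 ≡ 5 (mod 8), (2/13) = -1.
Reciprocity: 5 ≡ 1 and 13 ≡ 1 (mod 4), so (5/13) = +(13/5).
Reduce top mod 5: now compute (3/5).
Reciprocity: 3 ≡ 3 and 5 ≡ 1 (mod 4), so (3/5) = +(5/3).
Reduce top mod 3: now compute (2/3).
Pull out 2: since 3 ≡ 3 (mod 8), (2/3) = -1.
Reached (1/3) = 1. Collecting the sign flips along the way, the symbol is -1.

-1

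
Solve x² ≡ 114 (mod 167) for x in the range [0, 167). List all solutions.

75, 92

Since 167 ≡ 3 (mod 4), a square root of 114 is 114^((167+1)/4) = 114^42 mod 167.
Repeated squaring: 114^2≡137, 114^4≡65, 114^8≡50, 114^16≡162, 114^32≡25 (mod 167).
114^42 = 114^(32+8+2) ≡ 75 (mod 167).
Check: 75² = 5625 ≡ 114 (mod 167). The two roots are 75 and 92.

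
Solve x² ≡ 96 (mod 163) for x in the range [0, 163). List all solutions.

Since 163 ≡ 3 (mod 4), a square root of 96 is 96^((163+1)/4) = 96^41 mod 163.
Repeated squaring: 96^2≡88, 96^4≡83, 96^8≡43, 96^16≡56, 96^32≡39 (mod 163).
96^41 = 96^(32+8+1) ≡ 111 (mod 163).
Check: 111² = 12321 ≡ 96 (mod 163). The two roots are 52 and 111.

52, 111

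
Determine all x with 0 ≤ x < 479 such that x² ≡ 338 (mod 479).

36, 443

Since 479 ≡ 3 (mod 4), a square root of 338 is 338^((479+1)/4) = 338^120 mod 479.
Repeated squaring: 338^2≡242, 338^4≡126, 338^8≡69, 338^16≡450, 338^32≡362, 338^64≡277 (mod 479).
338^120 = 338^(64+32+16+8) ≡ 36 (mod 479).
Check: 36² = 1296 ≡ 338 (mod 479). The two roots are 36 and 443.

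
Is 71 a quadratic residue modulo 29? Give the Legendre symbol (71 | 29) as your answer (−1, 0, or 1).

1

Euler's criterion: (71/29) ≡ 13^14 (mod 29).
13^2 ≡ 24 (mod 29)
13^4 ≡ 25 (mod 29)
13^8 ≡ 16 (mod 29)
13^14 = 13^(8+4+2) ≡ 1 (mod 29).
Result is 1, so (71/29) = 1.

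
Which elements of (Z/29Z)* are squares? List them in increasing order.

Square k = 1,…,14 (k and 29−k give the same square):
1²=1, 2²=4, 3²=9, 4²=16, 5²=25, 6²≡7, 7²≡20, 8²≡6, 9²≡23, 10²≡13, 11²≡5, 12²≡28, 13²≡24, 14²≡22 (mod 29).
So the quadratic residues mod 29 are {1, 4, 5, 6, 7, 9, 13, 16, 20, 22, 23, 24, 25, 28}.

1 4 5 6 7 9 13 16 20 22 23 24 25 28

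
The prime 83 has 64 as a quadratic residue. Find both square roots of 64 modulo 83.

8, 75

Since 83 ≡ 3 (mod 4), a square root of 64 is 64^((83+1)/4) = 64^21 mod 83.
Repeated squaring: 64^2≡29, 64^4≡11, 64^8≡38, 64^16≡33 (mod 83).
64^21 = 64^(16+4+1) ≡ 75 (mod 83).
Check: 75² = 5625 ≡ 64 (mod 83). The two roots are 8 and 75.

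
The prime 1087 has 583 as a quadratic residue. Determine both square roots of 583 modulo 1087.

62, 1025

Since 1087 ≡ 3 (mod 4), a square root of 583 is 583^((1087+1)/4) = 583^272 mod 1087.
Repeated squaring: 583^2≡745, 583^4≡655, 583^8≡747, 583^16≡378, 583^32≡487, 583^64≡203, 583^128≡990, 583^256≡713 (mod 1087).
583^272 = 583^(256+16) ≡ 1025 (mod 1087).
Check: 1025² = 1050625 ≡ 583 (mod 1087). The two roots are 62 and 1025.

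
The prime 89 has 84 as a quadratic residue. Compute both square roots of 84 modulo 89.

23, 66

89 ≡ 1 (mod 4), so we find a root by search.
Trying successive values, 23² = 529 ≡ 84 (mod 89). The other root is 89 − 23 = 66.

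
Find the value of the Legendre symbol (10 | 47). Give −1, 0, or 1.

Euler's criterion: (10/47) ≡ 10^23 (mod 47).
10^2 ≡ 6 (mod 47)
10^4 ≡ 36 (mod 47)
10^8 ≡ 27 (mod 47)
10^16 ≡ 24 (mod 47)
10^23 = 10^(16+4+2+1) ≡ 46 (mod 47).
Result is 46 ≡ −1, so (10/47) = −1.

-1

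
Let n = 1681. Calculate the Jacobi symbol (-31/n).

First reduce: -31 ≡ 1650 (mod 1681).
Pull out 2: since 1681 ≡ 1 (mod 8), (2/1681) = +1.
Reciprocity: 825 ≡ 1 and 1681 ≡ 1 (mod 4), so (825/1681) = +(1681/825).
Reduce top mod 825: now compute (31/825).
Reciprocity: 31 ≡ 3 and 825 ≡ 1 (mod 4), so (31/825) = +(825/31).
Reduce top mod 31: now compute (19/31).
Reciprocity: 19 ≡ 3 and 31 ≡ 3 (mod 4), so (19/31) = −(31/19).
Reduce top mod 19: now compute (12/19).
Pull out 2^2: since 19 ≡ 3 (mod 8), (2/19) = -1, so (2/19)^2 = +1.
Reciprocity: 3 ≡ 3 and 19 ≡ 3 (mod 4), so (3/19) = −(19/3).
Reduce top mod 3: now compute (1/3).
Reached (1/3) = 1. Collecting the sign flips along the way, the symbol is +1.

1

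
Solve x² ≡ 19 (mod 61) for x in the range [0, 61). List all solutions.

61 ≡ 1 (mod 4), so we find a root by search.
Trying successive values, 18² = 324 ≡ 19 (mod 61). The other root is 61 − 18 = 43.

18, 43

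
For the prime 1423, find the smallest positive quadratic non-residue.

3

(2/1423) = +1, so 2 is a residue.
(3/1423) = −1, so 3 is the smallest positive non-residue mod 1423.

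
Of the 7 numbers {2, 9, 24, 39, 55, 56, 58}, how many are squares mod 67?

(2/67) = -1 → non-residue.
(9/67) = +1 → QR.
(24/67) = +1 → QR.
(39/67) = +1 → QR.
(55/67) = +1 → QR.
(56/67) = +1 → QR.
(58/67) = -1 → non-residue.
Total quadratic residues among the 7: 5.

5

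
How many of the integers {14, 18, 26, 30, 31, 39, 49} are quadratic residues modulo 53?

(14/53) = -1 → non-residue.
(18/53) = -1 → non-residue.
(26/53) = -1 → non-residue.
(30/53) = -1 → non-residue.
(31/53) = -1 → non-residue.
(39/53) = -1 → non-residue.
(49/53) = +1 → QR.
Total quadratic residues among the 7: 1.

1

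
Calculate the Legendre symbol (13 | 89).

-1

Reciprocity: 13 ≡ 1 and 89 ≡ 1 (mod 4), so (13/89) = +(89/13).
Reduce top mod 13: now compute (11/13).
Reciprocity: 11 ≡ 3 and 13 ≡ 1 (mod 4), so (11/13) = +(13/11).
Reduce top mod 11: now compute (2/11).
Pull out 2: since 11 ≡ 3 (mod 8), (2/11) = -1.
Reached (1/11) = 1. Collecting the sign flips along the way, the symbol is -1.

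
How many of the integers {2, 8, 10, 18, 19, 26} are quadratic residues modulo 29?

(2/29) = -1 → non-residue.
(8/29) = -1 → non-residue.
(10/29) = -1 → non-residue.
(18/29) = -1 → non-residue.
(19/29) = -1 → non-residue.
(26/29) = -1 → non-residue.
Total quadratic residues among the 6: 0.

0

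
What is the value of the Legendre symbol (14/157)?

1

Pull out 2: since 157 ≡ 5 (mod 8), (2/157) = -1.
Reciprocity: 7 ≡ 3 and 157 ≡ 1 (mod 4), so (7/157) = +(157/7).
Reduce top mod 7: now compute (3/7).
Reciprocity: 3 ≡ 3 and 7 ≡ 3 (mod 4), so (3/7) = −(7/3).
Reduce top mod 3: now compute (1/3).
Reached (1/3) = 1. Collecting the sign flips along the way, the symbol is +1.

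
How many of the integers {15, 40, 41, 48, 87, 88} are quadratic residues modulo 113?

4

(15/113) = +1 → QR.
(40/113) = -1 → non-residue.
(41/113) = +1 → QR.
(48/113) = -1 → non-residue.
(87/113) = +1 → QR.
(88/113) = +1 → QR.
Total quadratic residues among the 6: 4.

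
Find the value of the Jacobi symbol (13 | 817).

Reciprocity: 13 ≡ 1 and 817 ≡ 1 (mod 4), so (13/817) = +(817/13).
Reduce top mod 13: now compute (11/13).
Reciprocity: 11 ≡ 3 and 13 ≡ 1 (mod 4), so (11/13) = +(13/11).
Reduce top mod 11: now compute (2/11).
Pull out 2: since 11 ≡ 3 (mod 8), (2/11) = -1.
Reached (1/11) = 1. Collecting the sign flips along the way, the symbol is -1.

-1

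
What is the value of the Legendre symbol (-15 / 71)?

First reduce: -15 ≡ 56 (mod 71).
Pull out 2^3: since 71 ≡ 7 (mod 8), (2/71) = +1, so (2/71)^3 = +1.
Reciprocity: 7 ≡ 3 and 71 ≡ 3 (mod 4), so (7/71) = −(71/7).
Reduce top mod 7: now compute (1/7).
Reached (1/7) = 1. Collecting the sign flips along the way, the symbol is -1.

-1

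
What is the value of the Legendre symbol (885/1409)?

Reciprocity: 885 ≡ 1 and 1409 ≡ 1 (mod 4), so (885/1409) = +(1409/885).
Reduce top mod 885: now compute (524/885).
Pull out 2^2: since 885 ≡ 5 (mod 8), (2/885) = -1, so (2/885)^2 = +1.
Reciprocity: 131 ≡ 3 and 885 ≡ 1 (mod 4), so (131/885) = +(885/131).
Reduce top mod 131: now compute (99/131).
Reciprocity: 99 ≡ 3 and 131 ≡ 3 (mod 4), so (99/131) = −(131/99).
Reduce top mod 99: now compute (32/99).
Pull out 2^5: since 99 ≡ 3 (mod 8), (2/99) = -1, so (2/99)^5 = -1.
Reached (1/99) = 1. Collecting the sign flips along the way, the symbol is +1.

1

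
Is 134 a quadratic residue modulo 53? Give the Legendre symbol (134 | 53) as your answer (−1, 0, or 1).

1

Euler's criterion: (134/53) ≡ 28^26 (mod 53).
28^2 ≡ 42 (mod 53)
28^4 ≡ 15 (mod 53)
28^8 ≡ 13 (mod 53)
28^16 ≡ 10 (mod 53)
28^26 = 28^(16+8+2) ≡ 1 (mod 53).
Result is 1, so (134/53) = 1.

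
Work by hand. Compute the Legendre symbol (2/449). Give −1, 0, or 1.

1

Pull out 2: since 449 ≡ 1 (mod 8), (2/449) = +1.
Reached (1/449) = 1. Collecting the sign flips along the way, the symbol is +1.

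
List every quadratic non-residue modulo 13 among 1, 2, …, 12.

Square k = 1,…,6 (k and 13−k give the same square):
1²=1, 2²=4, 3²=9, 4²≡3, 5²≡12, 6²≡10 (mod 13).
The residues are {1, 3, 4, 9, 10, 12}; the non-residues are the remaining 6 nonzero classes.

2,5,6,7,8,11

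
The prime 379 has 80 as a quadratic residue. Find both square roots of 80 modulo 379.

156, 223

Since 379 ≡ 3 (mod 4), a square root of 80 is 80^((379+1)/4) = 80^95 mod 379.
Repeated squaring: 80^2≡336, 80^4≡333, 80^8≡221, 80^16≡329, 80^32≡226, 80^64≡290 (mod 379).
80^95 = 80^(64+16+8+4+2+1) ≡ 156 (mod 379).
Check: 156² = 24336 ≡ 80 (mod 379). The two roots are 156 and 223.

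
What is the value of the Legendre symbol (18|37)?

Pull out 2: since 37 ≡ 5 (mod 8), (2/37) = -1.
Reciprocity: 9 ≡ 1 and 37 ≡ 1 (mod 4), so (9/37) = +(37/9).
Reduce top mod 9: now compute (1/9).
Reached (1/9) = 1. Collecting the sign flips along the way, the symbol is -1.

-1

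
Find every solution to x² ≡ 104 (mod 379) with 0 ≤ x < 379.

Since 379 ≡ 3 (mod 4), a square root of 104 is 104^((379+1)/4) = 104^95 mod 379.
Repeated squaring: 104^2≡204, 104^4≡305, 104^8≡170, 104^16≡96, 104^32≡120, 104^64≡377 (mod 379).
104^95 = 104^(64+16+8+4+2+1) ≡ 56 (mod 379).
Check: 56² = 3136 ≡ 104 (mod 379). The two roots are 56 and 323.

56, 323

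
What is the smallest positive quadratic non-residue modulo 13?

2

(2/13) = −1, so 2 is the smallest positive non-residue mod 13.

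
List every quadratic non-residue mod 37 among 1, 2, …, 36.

2 5 6 8 13 14 15 17 18 19 20 22 23 24 29 31 32 35

Square k = 1,…,18 (k and 37−k give the same square):
1²=1, 2²=4, 3²=9, 4²=16, 5²=25, 6²=36, 7²≡12, 8²≡27, 9²≡7, 10²≡26, 11²≡10, 12²≡33, 13²≡21, 14²≡11, 15²≡3, 16²≡34, 17²≡30, 18²≡28 (mod 37).
The residues are {1, 3, 4, 7, 9, 10, 11, 12, 16, 21, 25, 26, 27, 28, 30, 33, 34, 36}; the non-residues are the remaining 18 nonzero classes.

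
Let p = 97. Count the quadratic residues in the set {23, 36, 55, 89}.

2

(23/97) = -1 → non-residue.
(36/97) = +1 → QR.
(55/97) = -1 → non-residue.
(89/97) = +1 → QR.
Total quadratic residues among the 4: 2.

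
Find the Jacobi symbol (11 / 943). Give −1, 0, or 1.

Reciprocity: 11 ≡ 3 and 943 ≡ 3 (mod 4), so (11/943) = −(943/11).
Reduce top mod 11: now compute (8/11).
Pull out 2^3: since 11 ≡ 3 (mod 8), (2/11) = -1, so (2/11)^3 = -1.
Reached (1/11) = 1. Collecting the sign flips along the way, the symbol is +1.

1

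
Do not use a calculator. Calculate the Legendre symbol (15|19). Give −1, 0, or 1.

Reciprocity: 15 ≡ 3 and 19 ≡ 3 (mod 4), so (15/19) = −(19/15).
Reduce top mod 15: now compute (4/15).
Pull out 2^2: since 15 ≡ 7 (mod 8), (2/15) = +1, so (2/15)^2 = +1.
Reached (1/15) = 1. Collecting the sign flips along the way, the symbol is -1.

-1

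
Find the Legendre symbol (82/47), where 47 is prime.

First reduce: 82 ≡ 35 (mod 47).
Reciprocity: 35 ≡ 3 and 47 ≡ 3 (mod 4), so (35/47) = −(47/35).
Reduce top mod 35: now compute (12/35).
Pull out 2^2: since 35 ≡ 3 (mod 8), (2/35) = -1, so (2/35)^2 = +1.
Reciprocity: 3 ≡ 3 and 35 ≡ 3 (mod 4), so (3/35) = −(35/3).
Reduce top mod 3: now compute (2/3).
Pull out 2: since 3 ≡ 3 (mod 8), (2/3) = -1.
Reached (1/3) = 1. Collecting the sign flips along the way, the symbol is -1.

-1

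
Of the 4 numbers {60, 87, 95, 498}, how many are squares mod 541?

(60/541) = +1 → QR.
(87/541) = -1 → non-residue.
(95/541) = +1 → QR.
(498/541) = +1 → QR.
Total quadratic residues among the 4: 3.

3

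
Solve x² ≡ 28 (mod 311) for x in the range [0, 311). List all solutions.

Since 311 ≡ 3 (mod 4), a square root of 28 is 28^((311+1)/4) = 28^78 mod 311.
Repeated squaring: 28^2≡162, 28^4≡120, 28^8≡94, 28^16≡128, 28^32≡212, 28^64≡160 (mod 311).
28^78 = 28^(64+8+4+2) ≡ 280 (mod 311).
Check: 280² = 78400 ≡ 28 (mod 311). The two roots are 31 and 280.

31, 280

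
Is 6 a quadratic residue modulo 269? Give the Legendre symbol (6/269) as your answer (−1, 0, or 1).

1

Euler's criterion: (6/269) ≡ 6^134 (mod 269).
6^2 ≡ 36 (mod 269)
6^4 ≡ 220 (mod 269)
6^8 ≡ 249 (mod 269)
6^16 ≡ 131 (mod 269)
6^32 ≡ 214 (mod 269)
6^64 ≡ 66 (mod 269)
6^128 ≡ 52 (mod 269)
6^134 = 6^(128+4+2) ≡ 1 (mod 269).
Result is 1, so (6/269) = 1.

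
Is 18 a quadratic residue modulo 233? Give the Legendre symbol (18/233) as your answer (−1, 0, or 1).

1

Pull out 2: since 233 ≡ 1 (mod 8), (2/233) = +1.
Reciprocity: 9 ≡ 1 and 233 ≡ 1 (mod 4), so (9/233) = +(233/9).
Reduce top mod 9: now compute (8/9).
Pull out 2^3: since 9 ≡ 1 (mod 8), (2/9) = +1, so (2/9)^3 = +1.
Reached (1/9) = 1. Collecting the sign flips along the way, the symbol is +1.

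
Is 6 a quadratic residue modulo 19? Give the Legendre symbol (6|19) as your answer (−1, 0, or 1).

1

Euler's criterion: (6/19) ≡ 6^9 (mod 19).
6^2 ≡ 17 (mod 19)
6^4 ≡ 4 (mod 19)
6^8 ≡ 16 (mod 19)
6^9 = 6^(8+1) ≡ 1 (mod 19).
Result is 1, so (6/19) = 1.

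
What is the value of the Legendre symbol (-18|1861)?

First reduce: -18 ≡ 1843 (mod 1861).
Reciprocity: 1843 ≡ 3 and 1861 ≡ 1 (mod 4), so (1843/1861) = +(1861/1843).
Reduce top mod 1843: now compute (18/1843).
Pull out 2: since 1843 ≡ 3 (mod 8), (2/1843) = -1.
Reciprocity: 9 ≡ 1 and 1843 ≡ 3 (mod 4), so (9/1843) = +(1843/9).
Reduce top mod 9: now compute (7/9).
Reciprocity: 7 ≡ 3 and 9 ≡ 1 (mod 4), so (7/9) = +(9/7).
Reduce top mod 7: now compute (2/7).
Pull out 2: since 7 ≡ 7 (mod 8), (2/7) = +1.
Reached (1/7) = 1. Collecting the sign flips along the way, the symbol is -1.

-1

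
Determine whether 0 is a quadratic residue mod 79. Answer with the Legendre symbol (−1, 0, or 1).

0

Top reduces to 0: gcd > 1, so the symbol is 0.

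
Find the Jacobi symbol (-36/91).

-1

First reduce: -36 ≡ 55 (mod 91).
Reciprocity: 55 ≡ 3 and 91 ≡ 3 (mod 4), so (55/91) = −(91/55).
Reduce top mod 55: now compute (36/55).
Pull out 2^2: since 55 ≡ 7 (mod 8), (2/55) = +1, so (2/55)^2 = +1.
Reciprocity: 9 ≡ 1 and 55 ≡ 3 (mod 4), so (9/55) = +(55/9).
Reduce top mod 9: now compute (1/9).
Reached (1/9) = 1. Collecting the sign flips along the way, the symbol is -1.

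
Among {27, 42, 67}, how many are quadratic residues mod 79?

(27/79) = -1 → non-residue.
(42/79) = +1 → QR.
(67/79) = +1 → QR.
Total quadratic residues among the 3: 2.

2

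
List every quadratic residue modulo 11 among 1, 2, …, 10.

1, 3, 4, 5, 9

Square k = 1,…,5 (k and 11−k give the same square):
1²=1, 2²=4, 3²=9, 4²≡5, 5²≡3 (mod 11).
So the quadratic residues mod 11 are {1, 3, 4, 5, 9}.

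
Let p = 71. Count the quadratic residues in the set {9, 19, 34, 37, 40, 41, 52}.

4

(9/71) = +1 → QR.
(19/71) = +1 → QR.
(34/71) = -1 → non-residue.
(37/71) = +1 → QR.
(40/71) = +1 → QR.
(41/71) = -1 → non-residue.
(52/71) = -1 → non-residue.
Total quadratic residues among the 7: 4.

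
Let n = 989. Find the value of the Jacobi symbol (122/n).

Pull out 2: since 989 ≡ 5 (mod 8), (2/989) = -1.
Reciprocity: 61 ≡ 1 and 989 ≡ 1 (mod 4), so (61/989) = +(989/61).
Reduce top mod 61: now compute (13/61).
Reciprocity: 13 ≡ 1 and 61 ≡ 1 (mod 4), so (13/61) = +(61/13).
Reduce top mod 13: now compute (9/13).
Reciprocity: 9 ≡ 1 and 13 ≡ 1 (mod 4), so (9/13) = +(13/9).
Reduce top mod 9: now compute (4/9).
Pull out 2^2: since 9 ≡ 1 (mod 8), (2/9) = +1, so (2/9)^2 = +1.
Reached (1/9) = 1. Collecting the sign flips along the way, the symbol is -1.

-1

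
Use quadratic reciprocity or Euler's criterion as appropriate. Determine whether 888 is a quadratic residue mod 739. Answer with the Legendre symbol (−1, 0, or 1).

1

Euler's criterion: (888/739) ≡ 149^369 (mod 739).
149^2 ≡ 31 (mod 739)
149^4 ≡ 222 (mod 739)
149^8 ≡ 510 (mod 739)
149^16 ≡ 711 (mod 739)
149^32 ≡ 45 (mod 739)
149^64 ≡ 547 (mod 739)
149^128 ≡ 653 (mod 739)
149^256 ≡ 6 (mod 739)
149^369 = 149^(256+64+32+16+1) ≡ 1 (mod 739).
Result is 1, so (888/739) = 1.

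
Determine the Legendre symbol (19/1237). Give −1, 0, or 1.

Reciprocity: 19 ≡ 3 and 1237 ≡ 1 (mod 4), so (19/1237) = +(1237/19).
Reduce top mod 19: now compute (2/19).
Pull out 2: since 19 ≡ 3 (mod 8), (2/19) = -1.
Reached (1/19) = 1. Collecting the sign flips along the way, the symbol is -1.

-1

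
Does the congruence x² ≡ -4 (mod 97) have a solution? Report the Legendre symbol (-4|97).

1

Euler's criterion: (-4/97) ≡ 93^48 (mod 97).
93^2 ≡ 16 (mod 97)
93^4 ≡ 62 (mod 97)
93^8 ≡ 61 (mod 97)
93^16 ≡ 35 (mod 97)
93^32 ≡ 61 (mod 97)
93^48 = 93^(32+16) ≡ 1 (mod 97).
Result is 1, so (-4/97) = 1.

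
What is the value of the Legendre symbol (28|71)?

Euler's criterion: (28/71) ≡ 28^35 (mod 71).
28^2 ≡ 3 (mod 71)
28^4 ≡ 9 (mod 71)
28^8 ≡ 10 (mod 71)
28^16 ≡ 29 (mod 71)
28^32 ≡ 60 (mod 71)
28^35 = 28^(32+2+1) ≡ 70 (mod 71).
Result is 70 ≡ −1, so (28/71) = −1.

-1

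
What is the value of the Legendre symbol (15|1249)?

Reciprocity: 15 ≡ 3 and 1249 ≡ 1 (mod 4), so (15/1249) = +(1249/15).
Reduce top mod 15: now compute (4/15).
Pull out 2^2: since 15 ≡ 7 (mod 8), (2/15) = +1, so (2/15)^2 = +1.
Reached (1/15) = 1. Collecting the sign flips along the way, the symbol is +1.

1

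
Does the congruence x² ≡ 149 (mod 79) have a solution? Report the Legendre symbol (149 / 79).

-1

First reduce: 149 ≡ 70 (mod 79).
Pull out 2: since 79 ≡ 7 (mod 8), (2/79) = +1.
Reciprocity: 35 ≡ 3 and 79 ≡ 3 (mod 4), so (35/79) = −(79/35).
Reduce top mod 35: now compute (9/35).
Reciprocity: 9 ≡ 1 and 35 ≡ 3 (mod 4), so (9/35) = +(35/9).
Reduce top mod 9: now compute (8/9).
Pull out 2^3: since 9 ≡ 1 (mod 8), (2/9) = +1, so (2/9)^3 = +1.
Reached (1/9) = 1. Collecting the sign flips along the way, the symbol is -1.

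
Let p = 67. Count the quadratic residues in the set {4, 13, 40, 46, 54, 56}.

(4/67) = +1 → QR.
(13/67) = -1 → non-residue.
(40/67) = +1 → QR.
(46/67) = -1 → non-residue.
(54/67) = +1 → QR.
(56/67) = +1 → QR.
Total quadratic residues among the 6: 4.

4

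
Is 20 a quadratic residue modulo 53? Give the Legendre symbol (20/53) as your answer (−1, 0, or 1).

-1

Pull out 2^2: since 53 ≡ 5 (mod 8), (2/53) = -1, so (2/53)^2 = +1.
Reciprocity: 5 ≡ 1 and 53 ≡ 1 (mod 4), so (5/53) = +(53/5).
Reduce top mod 5: now compute (3/5).
Reciprocity: 3 ≡ 3 and 5 ≡ 1 (mod 4), so (3/5) = +(5/3).
Reduce top mod 3: now compute (2/3).
Pull out 2: since 3 ≡ 3 (mod 8), (2/3) = -1.
Reached (1/3) = 1. Collecting the sign flips along the way, the symbol is -1.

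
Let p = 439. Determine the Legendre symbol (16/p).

1

Pull out 2^4: since 439 ≡ 7 (mod 8), (2/439) = +1, so (2/439)^4 = +1.
Reached (1/439) = 1. Collecting the sign flips along the way, the symbol is +1.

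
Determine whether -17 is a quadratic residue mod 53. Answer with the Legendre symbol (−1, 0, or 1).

Euler's criterion: (-17/53) ≡ 36^26 (mod 53).
36^2 ≡ 24 (mod 53)
36^4 ≡ 46 (mod 53)
36^8 ≡ 49 (mod 53)
36^16 ≡ 16 (mod 53)
36^26 = 36^(16+8+2) ≡ 1 (mod 53).
Result is 1, so (-17/53) = 1.

1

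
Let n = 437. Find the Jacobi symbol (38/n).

0

Pull out 2: since 437 ≡ 5 (mod 8), (2/437) = -1.
Reciprocity: 19 ≡ 3 and 437 ≡ 1 (mod 4), so (19/437) = +(437/19).
Reduce top mod 19: now compute (0/19).
Top reduces to 0: gcd > 1, so the symbol is 0.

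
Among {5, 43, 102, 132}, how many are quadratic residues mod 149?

3

(5/149) = +1 → QR.
(43/149) = -1 → non-residue.
(102/149) = +1 → QR.
(132/149) = +1 → QR.
Total quadratic residues among the 4: 3.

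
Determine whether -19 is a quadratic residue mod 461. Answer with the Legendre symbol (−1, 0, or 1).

First reduce: -19 ≡ 442 (mod 461).
Pull out 2: since 461 ≡ 5 (mod 8), (2/461) = -1.
Reciprocity: 221 ≡ 1 and 461 ≡ 1 (mod 4), so (221/461) = +(461/221).
Reduce top mod 221: now compute (19/221).
Reciprocity: 19 ≡ 3 and 221 ≡ 1 (mod 4), so (19/221) = +(221/19).
Reduce top mod 19: now compute (12/19).
Pull out 2^2: since 19 ≡ 3 (mod 8), (2/19) = -1, so (2/19)^2 = +1.
Reciprocity: 3 ≡ 3 and 19 ≡ 3 (mod 4), so (3/19) = −(19/3).
Reduce top mod 3: now compute (1/3).
Reached (1/3) = 1. Collecting the sign flips along the way, the symbol is +1.

1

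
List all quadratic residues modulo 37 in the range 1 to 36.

Square k = 1,…,18 (k and 37−k give the same square):
1²=1, 2²=4, 3²=9, 4²=16, 5²=25, 6²=36, 7²≡12, 8²≡27, 9²≡7, 10²≡26, 11²≡10, 12²≡33, 13²≡21, 14²≡11, 15²≡3, 16²≡34, 17²≡30, 18²≡28 (mod 37).
So the quadratic residues mod 37 are {1, 3, 4, 7, 9, 10, 11, 12, 16, 21, 25, 26, 27, 28, 30, 33, 34, 36}.

1 3 4 7 9 10 11 12 16 21 25 26 27 28 30 33 34 36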